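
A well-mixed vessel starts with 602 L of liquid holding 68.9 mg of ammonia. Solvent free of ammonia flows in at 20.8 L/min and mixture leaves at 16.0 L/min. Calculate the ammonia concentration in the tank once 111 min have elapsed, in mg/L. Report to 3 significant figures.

Total volume: dV/dt = Q_in − Q_out = 4.8000 L/min, so V(t) = 602 + 4.8000 t and V(111) = 1134.8 L.
No ammonia enters, so dm/dt = −Q_out · (m/V).
Separate: dm/m = −Q_out dt/V(t) ⇒ ln(m/m₀) = −(Q_out/(Q_in−Q_out)) ln(V/V₀).
m = m₀ (V₀/V)^(Q_out/(Q_in−Q_out)) = 68.9 × (602/1134.8)^(3.3333) = 8.3268 mg.
C = m/V = 8.3268/1134.8 = 0.0073377 mg/L.

0.00734 mg/L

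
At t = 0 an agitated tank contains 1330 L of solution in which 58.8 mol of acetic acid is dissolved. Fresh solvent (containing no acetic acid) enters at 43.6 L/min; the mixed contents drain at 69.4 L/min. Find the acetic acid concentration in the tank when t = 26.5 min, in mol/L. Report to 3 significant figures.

0.0131 mol/L

Let m(t) be the amount of acetic acid. Volume: V(t) = V₀ + (Q_in − Q_out) t = 1330 − 25.800 t; V(26.5) = 646.30 L.
Species balance (pure solvent in): dm/dt = −Q_out · m/V(t).
dm/m = −Q_out dt/(V₀ − 25.800 t); integrating gives ln(m/m₀) = −(Q_out/(Q_in−Q_out)) ln(V/V₀).
m = m₀ (V₀/V)^(Q_out/(Q_in−Q_out)) = 58.8 × (1330/646.30)^(-2.6899) = 8.4393 mol.
C = m/V = 8.4393/646.30 = 0.013058 mol/L.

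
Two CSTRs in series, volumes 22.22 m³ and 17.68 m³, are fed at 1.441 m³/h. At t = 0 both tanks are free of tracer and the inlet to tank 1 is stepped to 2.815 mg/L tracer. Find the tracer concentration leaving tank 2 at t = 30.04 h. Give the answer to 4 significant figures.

Species balance on tank i: dCᵢ/dt = (Cᵢ₋₁ − Cᵢ)/τᵢ with τᵢ = Vᵢ/Q.
τ₁ = 22.22/1.441 = 15.4198 h; τ₂ = 17.68/1.441 = 12.2693 h.
Solving the cascade with C₁(0)=C₂(0)=0 gives C₂(t) = C_in[1 − (τ₁ e^(−t/τ₁) − τ₂ e^(−t/τ₂))/(τ₁ − τ₂)].
At t = 30.04: e^(−t/τ₁) = 0.142539, e^(−t/τ₂) = 0.0864321.
C₂ = 2.815·[1 − (15.4198·0.142539 − 12.2693·0.0864321)/(3.15059)] = 2.815·0.638965 = 1.79869 mg/L.

1.799 mg/L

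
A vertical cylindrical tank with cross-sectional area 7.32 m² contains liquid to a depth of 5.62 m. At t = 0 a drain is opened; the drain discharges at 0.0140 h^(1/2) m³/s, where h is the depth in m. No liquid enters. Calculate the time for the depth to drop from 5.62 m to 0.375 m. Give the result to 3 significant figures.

1840 s

With no inflow, A dh/dt = −0.0140 √h.
∫ h^(−1/2) dh = −(0.0140/A) ∫ dt, giving 2√h = 2√h₀ − (0.0140/A) t.
t = 2A(√h₀ − √h)/0.0140 = 2·7.32·(√5.62 − √0.375)/0.0140
  = 14.640 × (2.3707 − 0.61237) / 0.0140 = 1838.7 s.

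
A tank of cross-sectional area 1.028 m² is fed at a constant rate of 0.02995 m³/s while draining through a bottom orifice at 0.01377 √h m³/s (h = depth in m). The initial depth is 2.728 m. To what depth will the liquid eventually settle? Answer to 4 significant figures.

4.731 m

Level balance: A dh/dt = 0.02995 − 0.01377 √h. Setting dh/dt = 0:
Q_in = 0.01377 √h_ss ⇒ √h_ss = 0.02995/0.01377 = 2.17502.
h_ss = 2.17502² = 4.73070 m. (Since h₀ = 2.728 m < h_ss, the level will rise toward this value.)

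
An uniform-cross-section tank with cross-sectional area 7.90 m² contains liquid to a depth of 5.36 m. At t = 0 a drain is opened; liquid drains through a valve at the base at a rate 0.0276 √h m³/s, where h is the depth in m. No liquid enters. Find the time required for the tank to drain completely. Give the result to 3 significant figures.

With no inflow, A dh/dt = −0.0276 √h.
This is separable: 2 d(√h)/dt = −0.0276/A, so √h = √h₀ − (0.0276/(2A)) t.
Set h = 0: 2√h₀ = (0.0276/A) t_empty ⇒ t_empty = 2A√h₀/0.0276.
t_empty = 2·7.90·√5.36/0.0276 = 15.800·2.3152/0.0276 = 1325.3 s.

1330 s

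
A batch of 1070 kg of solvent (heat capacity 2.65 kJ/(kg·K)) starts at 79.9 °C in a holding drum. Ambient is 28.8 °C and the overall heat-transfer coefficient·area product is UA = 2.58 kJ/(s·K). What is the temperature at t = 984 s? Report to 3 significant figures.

49.7 °C

M c_p dT/dt = −UA(T − T_amb).
dT/dt = (T_ss − T)/τ with T_ss = T_amb = 28.800 °C, τ = M c_p/UA = 1070·2.65/2.58 = 1099.0 s.
This is linear first-order; T(t) = T_ss + (T₀ − T_ss) e^(−t/τ).
T(984) = 28.800 + (51.100)·0.40847 = 49.673 °C.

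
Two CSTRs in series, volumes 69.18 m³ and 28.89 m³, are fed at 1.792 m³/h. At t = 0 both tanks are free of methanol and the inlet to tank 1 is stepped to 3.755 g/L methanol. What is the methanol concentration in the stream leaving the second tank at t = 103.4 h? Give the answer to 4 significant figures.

Time constants: τᵢ = Vᵢ/Q for each well-mixed tank.
τ₁ = 69.18/1.792 = 38.6049 h; τ₂ = 28.89/1.792 = 16.1217 h.
Solving the cascade with C₁(0)=C₂(0)=0 gives C₂(t) = C_in[1 − (τ₁ e^(−t/τ₁) − τ₂ e^(−t/τ₂))/(τ₁ − τ₂)].
At t = 103.4: e^(−t/τ₁) = 0.0686719, e^(−t/τ₂) = 0.00163889.
C₂ = 3.755·[1 − (38.6049·0.0686719 − 16.1217·0.00163889)/(22.4833)] = 3.755·0.883262 = 3.31665 g/L.

3.317 g/L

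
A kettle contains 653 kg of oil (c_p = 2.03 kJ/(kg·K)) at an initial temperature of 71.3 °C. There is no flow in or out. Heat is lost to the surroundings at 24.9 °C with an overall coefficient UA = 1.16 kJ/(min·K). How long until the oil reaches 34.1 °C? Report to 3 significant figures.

Heat balance on the well-mixed liquid: M c_p dT/dt = −UA(T − T_amb).
τ = M c_p/UA = 1142.8 min; T_ss = T_amb = 24.900 °C.
T(t) = T_ss + (T₀ − T_ss)e^(−t/τ); set T = 34.1:
t = −τ ln[(T − T_ss)/(T₀ − T_ss)] = −1142.8 · ln(0.19828) = 1849.1 min.

1850 min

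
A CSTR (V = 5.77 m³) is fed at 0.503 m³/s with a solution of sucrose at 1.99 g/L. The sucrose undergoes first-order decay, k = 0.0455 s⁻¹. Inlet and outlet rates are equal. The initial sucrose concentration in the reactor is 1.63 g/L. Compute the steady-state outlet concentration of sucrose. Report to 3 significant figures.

1.31 g/L

V dC/dt = Q(C_in − C) − k V C.
Steady state (dC/dt = 0): C_ss = Q C_in/(Q + kV) = C_in/(1 + kV/Q).
C_ss = 0.503·1.99/(0.503 + 0.0455·5.77) = 1.0010/0.76553 = 1.3075 g/L.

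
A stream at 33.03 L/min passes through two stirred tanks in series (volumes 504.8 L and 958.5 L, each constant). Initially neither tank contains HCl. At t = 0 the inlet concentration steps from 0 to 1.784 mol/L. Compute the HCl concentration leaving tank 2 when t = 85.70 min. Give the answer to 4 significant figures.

Each tank obeys Vᵢ dCᵢ/dt = Q(Cᵢ₋₁ − Cᵢ), so τᵢ = Vᵢ/Q.
τ₁ = 504.8/33.03 = 15.2831 min; τ₂ = 958.5/33.03 = 29.0191 min.
Tank 1: C₁ = C_in(1 − e^(−t/τ₁)). Tank 2 (τ₁ ≠ τ₂): C₂ = C_in[1 − (τ₁ e^(−t/τ₁) − τ₂ e^(−t/τ₂))/(τ₁ − τ₂)].
At t = 85.70: e^(−t/τ₁) = 0.00367020, e^(−t/τ₂) = 0.0521709.
C₂ = 1.784·[1 − (15.2831·0.00367020 − 29.0191·0.0521709)/(-13.7360)] = 1.784·0.893866 = 1.59466 mol/L.

1.595 mol/L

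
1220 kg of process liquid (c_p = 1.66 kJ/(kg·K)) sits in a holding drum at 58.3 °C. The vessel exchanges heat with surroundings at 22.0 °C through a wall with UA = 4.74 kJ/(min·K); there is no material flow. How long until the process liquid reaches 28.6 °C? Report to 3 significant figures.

728 min

M c_p dT/dt = −UA(T − T_amb).
τ = M c_p/UA = 427.26 min; T_ss = T_amb = 22.000 °C.
T(t) = T_ss + (T₀ − T_ss)e^(−t/τ); set T = 28.6:
t = −τ ln[(T − T_ss)/(T₀ − T_ss)] = −427.26 · ln(0.18182) = 728.37 min.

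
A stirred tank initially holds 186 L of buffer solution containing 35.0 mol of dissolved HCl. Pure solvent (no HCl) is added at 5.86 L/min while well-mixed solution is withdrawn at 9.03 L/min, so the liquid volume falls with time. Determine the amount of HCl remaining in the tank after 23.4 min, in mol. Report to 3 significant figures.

Let m(t) be the amount of HCl. Volume: V(t) = V₀ + (Q_in − Q_out) t = 186 − 3.1700 t; V(23.4) = 111.82 L.
No HCl enters, so dm/dt = −Q_out · (m/V).
dm/m = −Q_out dt/(V₀ − 3.1700 t); integrating gives ln(m/m₀) = −(Q_out/(Q_in−Q_out)) ln(V/V₀).
m = m₀ (V₀/V)^(Q_out/(Q_in−Q_out)) = 35.0 × (186/111.82)^(-2.8486) = 8.2143 mol.

8.21 mol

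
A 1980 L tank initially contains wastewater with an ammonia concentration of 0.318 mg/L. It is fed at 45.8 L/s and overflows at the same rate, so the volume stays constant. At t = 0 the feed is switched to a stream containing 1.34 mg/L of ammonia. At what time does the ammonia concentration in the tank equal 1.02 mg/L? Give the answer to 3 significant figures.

Transient balance on the dissolved component: V dC/dt = Q(C_in − C), so τ = V/Q = 43.231 s.
C(t) = C_in + (C₀ − C_in) e^(−t/τ). Set C = 1.02 and solve for t:
e^(−t/τ) = (C − C_in)/(C₀ − C_in) = (1.02 − 1.34)/(0.318 − 1.34) = 0.31311
t = −τ ln(…) = 43.231 × 1.1612 = 50.200 s.

50.2 s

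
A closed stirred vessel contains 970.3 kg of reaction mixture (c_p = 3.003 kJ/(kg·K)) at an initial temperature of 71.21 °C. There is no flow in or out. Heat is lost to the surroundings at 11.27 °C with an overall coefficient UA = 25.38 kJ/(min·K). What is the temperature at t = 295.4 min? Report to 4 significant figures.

15.84 °C

M c_p dT/dt = −UA(T − T_amb).
dT/dt = (T_ss − T)/τ with T_ss = T_amb = 11.2700 °C, τ = M c_p/UA = 970.3·3.003/25.38 = 114.807 min.
This is linear first-order; T(t) = T_ss + (T₀ − T_ss) e^(−t/τ).
T(295.4) = 11.2700 + (59.9400)·0.0763058 = 15.8438 °C.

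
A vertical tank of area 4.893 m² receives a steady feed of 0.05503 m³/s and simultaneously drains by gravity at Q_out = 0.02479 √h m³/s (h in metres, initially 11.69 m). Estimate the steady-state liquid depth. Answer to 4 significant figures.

4.928 m

A dh/dt = Q_in − 0.02479 √h. Steady state requires inflow = outflow:
Q_in = 0.02479 √h_ss ⇒ √h_ss = 0.05503/0.02479 = 2.21985.
h_ss = 2.21985² = 4.92772 m. (Since h₀ = 11.69 m > h_ss, the level will fall toward this value.)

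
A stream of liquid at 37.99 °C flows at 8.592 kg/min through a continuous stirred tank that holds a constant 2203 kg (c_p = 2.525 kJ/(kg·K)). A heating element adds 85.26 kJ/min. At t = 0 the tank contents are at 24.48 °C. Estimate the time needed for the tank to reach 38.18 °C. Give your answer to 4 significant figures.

Heat balance on the well-mixed liquid: M c_p dT/dt = ṁ c_p (T_in − T) + 85.26.
τ = M/ṁ = 256.401 min; T_ss = T_in + Q̇/(ṁ c_p) = 41.9200 °C.
T(t) = T_ss + (T₀ − T_ss) e^(−t/τ). Set T = 38.18:
e^(−t/τ) = (38.18 − 41.9200)/(24.48 − 41.9200) = 0.214448
t = −256.401 · ln(0.214448) = 394.778 min.

394.8 min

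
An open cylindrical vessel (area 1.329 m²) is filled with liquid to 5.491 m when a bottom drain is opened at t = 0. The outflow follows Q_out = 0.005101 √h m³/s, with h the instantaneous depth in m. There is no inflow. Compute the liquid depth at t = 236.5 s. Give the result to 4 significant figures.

With no inflow, A dh/dt = −0.005101 √h.
This is separable: 2 d(√h)/dt = −0.005101/A, so √h = √h₀ − (0.005101/(2A)) t.
√h = √5.491 − 0.005101·236.5/(2·1.329) = 2.34329 − 0.453870 = 1.88942.
h = 1.88942² = 3.56990 m.

3.570 m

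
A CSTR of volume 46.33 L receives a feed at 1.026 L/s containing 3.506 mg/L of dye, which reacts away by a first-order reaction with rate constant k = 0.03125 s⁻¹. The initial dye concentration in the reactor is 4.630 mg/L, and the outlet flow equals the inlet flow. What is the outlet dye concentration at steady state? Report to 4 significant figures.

1.454 mg/L

Accumulation = in − out − consumed: V dC/dt = Q C_in − Q C − k V C.
At steady state: 0 = Q C_in − (Q + kV) C_ss, so C_ss = Q C_in/(Q + kV).
C_ss = 1.026·3.506/(1.026 + 0.03125·46.33) = 3.59716/2.47381 = 1.45409 mg/L.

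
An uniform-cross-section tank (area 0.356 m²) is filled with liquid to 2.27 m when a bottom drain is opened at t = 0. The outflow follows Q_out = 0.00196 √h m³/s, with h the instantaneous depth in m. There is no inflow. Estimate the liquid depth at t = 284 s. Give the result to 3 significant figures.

0.525 m

A dh/dt = −Q_out = −0.00196 √h.
∫ h^(−1/2) dh = −(0.00196/A) ∫ dt, giving 2√h = 2√h₀ − (0.00196/A) t.
√h = √2.27 − 0.00196·284/(2·0.356) = 1.5067 − 0.78180 = 0.72485.
h = 0.72485² = 0.52541 m.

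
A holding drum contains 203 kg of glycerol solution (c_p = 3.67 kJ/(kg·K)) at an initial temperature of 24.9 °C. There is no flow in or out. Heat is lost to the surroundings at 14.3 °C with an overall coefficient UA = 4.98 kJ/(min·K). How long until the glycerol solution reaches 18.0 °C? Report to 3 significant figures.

M c_p dT/dt = −UA(T − T_amb).
τ = M c_p/UA = 149.60 min; T_ss = T_amb = 14.300 °C.
T(t) = T_ss + (T₀ − T_ss)e^(−t/τ); set T = 18.0:
t = −τ ln[(T − T_ss)/(T₀ − T_ss)] = −149.60 · ln(0.34906) = 157.46 min.

157 min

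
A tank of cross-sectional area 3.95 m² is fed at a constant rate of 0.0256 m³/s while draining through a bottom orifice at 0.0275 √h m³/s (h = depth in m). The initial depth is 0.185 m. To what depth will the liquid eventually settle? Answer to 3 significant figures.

Mass balance (ρ constant): A dh/dt = Q_in − 0.0275 √h. At steady state dh/dt = 0:
Q_in = 0.0275 √h_ss ⇒ √h_ss = 0.0256/0.0275 = 0.93091.
h_ss = 0.93091² = 0.86659 m. (Since h₀ = 0.185 m < h_ss, the level will rise toward this value.)

0.867 m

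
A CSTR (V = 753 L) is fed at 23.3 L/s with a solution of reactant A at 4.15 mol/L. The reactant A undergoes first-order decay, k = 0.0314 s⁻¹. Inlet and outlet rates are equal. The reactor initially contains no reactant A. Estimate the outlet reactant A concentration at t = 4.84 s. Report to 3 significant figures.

Species balance: V dC/dt = Q C_in − Q C − k V C.
This is linear with rate a = Q/V + k = 0.062343 s⁻¹.
C_ss = Q C_in/(Q + kV) = 2.0598 mol/L; C(t) = C_ss + (C₀ − C_ss) e^(−a t).
C(4.84) = 2.0598 + (-2.0598)·e^(−0.062343·4.84) = 2.0598 + (-2.0598)·0.73953 = 0.53651 mol/L.

0.537 mol/L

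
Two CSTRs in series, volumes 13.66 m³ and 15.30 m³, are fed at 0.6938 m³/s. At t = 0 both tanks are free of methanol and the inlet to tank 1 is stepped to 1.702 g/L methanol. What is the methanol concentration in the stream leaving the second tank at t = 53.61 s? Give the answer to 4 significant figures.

Time constants: τᵢ = Vᵢ/Q for each well-mixed tank.
τ₁ = 13.66/0.6938 = 19.6887 s; τ₂ = 15.30/0.6938 = 22.0525 s.
Solving the cascade with C₁(0)=C₂(0)=0 gives C₂(t) = C_in[1 − (τ₁ e^(−t/τ₁) − τ₂ e^(−t/τ₂))/(τ₁ − τ₂)].
At t = 53.61: e^(−t/τ₁) = 0.0656849, e^(−t/τ₂) = 0.0879470.
C₂ = 1.702·[1 − (19.6887·0.0656849 − 22.0525·0.0879470)/(-2.36379)] = 1.702·0.726626 = 1.23672 g/L.

1.237 g/L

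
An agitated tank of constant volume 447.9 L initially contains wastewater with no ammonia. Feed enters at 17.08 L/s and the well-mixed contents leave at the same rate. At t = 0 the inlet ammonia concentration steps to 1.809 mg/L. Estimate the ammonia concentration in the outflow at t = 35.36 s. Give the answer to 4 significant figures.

Mass balance on the solute (V constant): V dC/dt = Q(C_in − C).
Time constant τ = V/Q = 447.9/17.08 = 26.2237 s.
Solution: C(t) = C_in + (C₀ − C_in) e^(−t/τ).
C(35.36) = 1.809 + (0 − 1.809)·e^(−35.36/26.2237) = 1.809 + (-1.80900)·0.259655 = 1.33928 mg/L.

1.339 mg/L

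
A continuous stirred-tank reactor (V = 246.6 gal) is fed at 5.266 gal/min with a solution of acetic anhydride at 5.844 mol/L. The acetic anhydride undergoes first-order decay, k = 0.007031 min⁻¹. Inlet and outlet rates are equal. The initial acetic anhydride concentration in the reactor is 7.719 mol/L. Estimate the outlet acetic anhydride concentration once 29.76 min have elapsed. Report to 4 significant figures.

5.824 mol/L

V dC/dt = Q(C_in − C) − k V C.
dC/dt = (Q/V) C_in − (Q/V + k) C; effective rate a = Q/V + k = 0.0213544 + 0.007031 = 0.0283854 min⁻¹.
C_ss = Q C_in/(Q + kV) = 4.39646 mol/L; C(t) = C_ss + (C₀ − C_ss) e^(−a t).
C(29.76) = 4.39646 + (3.32254)·e^(−0.0283854·29.76) = 4.39646 + (3.32254)·0.429665 = 5.82404 mol/L.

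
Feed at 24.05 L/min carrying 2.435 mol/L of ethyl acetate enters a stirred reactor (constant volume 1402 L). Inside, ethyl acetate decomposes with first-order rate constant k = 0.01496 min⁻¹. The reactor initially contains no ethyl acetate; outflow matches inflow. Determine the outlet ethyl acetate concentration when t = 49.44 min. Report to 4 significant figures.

1.035 mol/L

Accumulation = in − out − consumed: V dC/dt = Q C_in − Q C − k V C.
dC/dt = (Q/V) C_in − (Q/V + k) C; effective rate a = Q/V + k = 0.0171541 + 0.01496 = 0.0321141 min⁻¹.
C_ss = Q C_in/(Q + kV) = 1.30068 mol/L; C(t) = C_ss + (C₀ − C_ss) e^(−a t).
C(49.44) = 1.30068 + (-1.30068)·e^(−0.0321141·49.44) = 1.30068 + (-1.30068)·0.204391 = 1.03483 mol/L.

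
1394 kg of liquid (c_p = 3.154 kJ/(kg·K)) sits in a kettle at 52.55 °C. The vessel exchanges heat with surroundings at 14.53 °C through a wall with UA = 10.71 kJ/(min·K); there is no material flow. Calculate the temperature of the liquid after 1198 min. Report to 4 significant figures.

16.58 °C

Unsteady energy balance on the tank contents: M c_p dT/dt = −UA(T − T_amb).
dT/dt = (T_ss − T)/τ with T_ss = T_amb = 14.5300 °C, τ = M c_p/UA = 1394·3.154/10.71 = 410.521 min.
Integrating: T(t) = T_ss + (T₀ − T_ss) e^(−t/τ).
T(1198) = 14.5300 + (38.0200)·0.0540284 = 16.5842 °C.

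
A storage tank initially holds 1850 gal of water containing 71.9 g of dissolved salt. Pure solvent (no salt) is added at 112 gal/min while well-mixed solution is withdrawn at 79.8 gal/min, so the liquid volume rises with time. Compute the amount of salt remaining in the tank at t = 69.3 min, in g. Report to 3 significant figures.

10.1 g

Total volume: dV/dt = Q_in − Q_out = 32.200 gal/min, so V(t) = 1850 + 32.200 t and V(69.3) = 4081.5 gal.
No salt enters, so dm/dt = −Q_out · (m/V).
Separate: dm/m = −Q_out dt/V(t) ⇒ ln(m/m₀) = −(Q_out/(Q_in−Q_out)) ln(V/V₀).
m = m₀ (V₀/V)^(Q_out/(Q_in−Q_out)) = 71.9 × (1850/4081.5)^(2.4783) = 10.118 g.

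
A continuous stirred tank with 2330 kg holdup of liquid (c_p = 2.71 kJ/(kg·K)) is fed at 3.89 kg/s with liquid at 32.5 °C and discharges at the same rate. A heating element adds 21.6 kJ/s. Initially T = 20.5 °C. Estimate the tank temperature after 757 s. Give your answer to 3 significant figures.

Heat balance on the well-mixed liquid: M c_p dT/dt = ṁ c_p (T_in − T) + 21.6.
Rearrange: dT/dt = (T_ss − T)/τ with τ = M/ṁ = 598.97 s and T_ss = T_in + Q̇/(ṁ c_p) = 34.549 °C.
Integrating: T(t) = T_ss + (T₀ − T_ss) e^(−t/τ).
T(757) = 34.549 + (-14.049)·e^(−757/598.97) = 34.549 + (-14.049)·0.28257 = 30.579 °C.

30.6 °C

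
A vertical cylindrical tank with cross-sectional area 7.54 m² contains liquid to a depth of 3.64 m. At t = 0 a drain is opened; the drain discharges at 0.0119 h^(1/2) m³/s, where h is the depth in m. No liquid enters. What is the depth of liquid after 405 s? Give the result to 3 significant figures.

2.52 m

Volume balance on the tank: A dh/dt = −0.0119 √h.
∫ h^(−1/2) dh = −(0.0119/A) ∫ dt, giving 2√h = 2√h₀ − (0.0119/A) t.
√h = √3.64 − 0.0119·405/(2·7.54) = 1.9079 − 0.31960 = 1.5883.
h = 1.5883² = 2.5226 m.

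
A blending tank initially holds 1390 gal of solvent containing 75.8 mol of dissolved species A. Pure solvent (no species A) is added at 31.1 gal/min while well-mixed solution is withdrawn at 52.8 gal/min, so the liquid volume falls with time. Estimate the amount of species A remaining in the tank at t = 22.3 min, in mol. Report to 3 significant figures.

Total volume: dV/dt = Q_in − Q_out = -21.700 gal/min, so V(t) = 1390 − 21.700 t and V(22.3) = 906.09 gal.
Species balance (pure solvent in): dm/dt = −Q_out · m/V(t).
dm/m = −Q_out dt/(V₀ − 21.700 t); integrating gives ln(m/m₀) = −(Q_out/(Q_in−Q_out)) ln(V/V₀).
m = m₀ (V₀/V)^(Q_out/(Q_in−Q_out)) = 75.8 × (1390/906.09)^(-2.4332) = 26.760 mol.

26.8 mol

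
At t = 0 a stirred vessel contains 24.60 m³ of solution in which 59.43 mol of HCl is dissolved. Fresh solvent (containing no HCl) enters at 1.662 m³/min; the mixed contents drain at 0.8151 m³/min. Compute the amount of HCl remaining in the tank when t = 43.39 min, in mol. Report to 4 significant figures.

24.66 mol

Let m(t) be the amount of HCl. Volume: V(t) = V₀ + (Q_in − Q_out) t = 24.60 + 0.846900 t; V(43.39) = 61.3470 m³.
Species balance (pure solvent in): dm/dt = −Q_out · m/V(t).
dm/m = −Q_out dt/(V₀ + 0.846900 t); integrating gives ln(m/m₀) = −(Q_out/(Q_in−Q_out)) ln(V/V₀).
m = m₀ (V₀/V)^(Q_out/(Q_in−Q_out)) = 59.43 × (24.60/61.3470)^(0.962451) = 24.6632 mol.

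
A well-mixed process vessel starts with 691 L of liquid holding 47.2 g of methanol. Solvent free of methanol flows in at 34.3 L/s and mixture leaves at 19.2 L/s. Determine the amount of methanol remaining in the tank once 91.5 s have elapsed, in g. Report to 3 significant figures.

11.7 g

Total volume: dV/dt = Q_in − Q_out = 15.100 L/s, so V(t) = 691 + 15.100 t and V(91.5) = 2072.6 L.
Species balance (pure solvent in): dm/dt = −Q_out · m/V(t).
dm/m = −Q_out dt/(V₀ + 15.100 t); integrating gives ln(m/m₀) = −(Q_out/(Q_in−Q_out)) ln(V/V₀).
m = m₀ (V₀/V)^(Q_out/(Q_in−Q_out)) = 47.2 × (691/2072.6)^(1.2715) = 11.678 g.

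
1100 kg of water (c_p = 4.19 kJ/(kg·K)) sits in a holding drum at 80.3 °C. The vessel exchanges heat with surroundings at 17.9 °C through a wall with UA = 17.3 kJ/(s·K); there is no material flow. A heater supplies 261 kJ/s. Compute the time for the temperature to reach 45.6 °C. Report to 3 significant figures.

Lumped-capacitance energy balance: M c_p dT/dt = UA(T_amb − T) + Q̇.
τ = M c_p/UA = 266.42 s; T_ss = T_amb + Q̇/UA = 17.9 + 261/17.3 = 32.987 °C.
T(t) = T_ss + (T₀ − T_ss)e^(−t/τ); set T = 45.6:
t = −τ ln[(T − T_ss)/(T₀ − T_ss)] = −266.42 · ln(0.26659) = 352.21 s.

352 s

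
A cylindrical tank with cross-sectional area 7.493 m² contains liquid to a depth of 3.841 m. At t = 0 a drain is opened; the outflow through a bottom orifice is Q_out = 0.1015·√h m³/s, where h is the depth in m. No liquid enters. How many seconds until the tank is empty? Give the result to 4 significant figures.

A dh/dt = −Q_out = −0.1015 √h.
This is separable: 2 d(√h)/dt = −0.1015/A, so √h = √h₀ − (0.1015/(2A)) t.
Set h = 0: 2√h₀ = (0.1015/A) t_empty ⇒ t_empty = 2A√h₀/0.1015.
t_empty = 2·7.493·√3.841/0.1015 = 14.9860·1.95985/0.1015 = 289.362 s.

289.4 s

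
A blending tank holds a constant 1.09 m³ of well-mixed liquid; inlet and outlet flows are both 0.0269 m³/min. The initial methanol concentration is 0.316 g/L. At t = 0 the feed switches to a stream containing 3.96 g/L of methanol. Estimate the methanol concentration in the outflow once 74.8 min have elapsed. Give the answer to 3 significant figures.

3.38 g/L

Mass balance on the solute (V constant): V dC/dt = Q(C_in − C).
Time constant τ = V/Q = 1.09/0.0269 = 40.520 min.
Integrating: C(t) = C_in + (C₀ − C_in) e^(−t/τ).
C(74.8) = 3.96 + (0.316 − 3.96)·e^(−74.8/40.520) = 3.96 + (-3.6440)·0.15787 = 3.3847 g/L.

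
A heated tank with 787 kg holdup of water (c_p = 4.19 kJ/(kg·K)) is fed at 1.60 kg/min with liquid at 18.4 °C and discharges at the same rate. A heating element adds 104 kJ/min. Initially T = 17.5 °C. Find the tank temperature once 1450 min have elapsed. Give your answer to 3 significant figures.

33.1 °C

Heat balance on the well-mixed liquid: M c_p dT/dt = ṁ c_p (T_in − T) + 104.
Rearrange: dT/dt = (T_ss − T)/τ with τ = M/ṁ = 491.88 min and T_ss = T_in + Q̇/(ṁ c_p) = 33.913 °C.
Solution: T(t) = T_ss + (T₀ − T_ss) e^(−t/τ).
T(1450) = 33.913 + (-16.413)·e^(−1450/491.88) = 33.913 + (-16.413)·0.052450 = 33.052 °C.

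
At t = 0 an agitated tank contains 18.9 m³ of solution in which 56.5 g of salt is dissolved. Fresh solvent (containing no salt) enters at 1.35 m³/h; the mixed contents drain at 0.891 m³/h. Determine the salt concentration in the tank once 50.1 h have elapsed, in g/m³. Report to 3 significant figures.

Let m(t) be the amount of salt. Volume: V(t) = V₀ + (Q_in − Q_out) t = 18.9 + 0.45900 t; V(50.1) = 41.896 m³.
Solute balance: dm/dt = 0 − Q_out C = −Q_out m/V(t).
dm/m = −Q_out dt/(V₀ + 0.45900 t); integrating gives ln(m/m₀) = −(Q_out/(Q_in−Q_out)) ln(V/V₀).
m = m₀ (V₀/V)^(Q_out/(Q_in−Q_out)) = 56.5 × (18.9/41.896)^(1.9412) = 12.049 g.
C = m/V = 12.049/41.896 = 0.28760 g/m³.

0.288 g/m³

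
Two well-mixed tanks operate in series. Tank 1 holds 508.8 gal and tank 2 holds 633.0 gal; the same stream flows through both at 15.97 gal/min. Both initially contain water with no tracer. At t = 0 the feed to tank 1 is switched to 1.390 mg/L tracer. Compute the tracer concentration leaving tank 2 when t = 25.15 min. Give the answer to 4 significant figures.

0.2198 mg/L

Species balance on tank i: dCᵢ/dt = (Cᵢ₋₁ − Cᵢ)/τᵢ with τᵢ = Vᵢ/Q.
τ₁ = 508.8/15.97 = 31.8597 min; τ₂ = 633.0/15.97 = 39.6368 min.
Solving the cascade with C₁(0)=C₂(0)=0 gives C₂(t) = C_in[1 − (τ₁ e^(−t/τ₁) − τ₂ e^(−t/τ₂))/(τ₁ − τ₂)].
At t = 25.15: e^(−t/τ₁) = 0.454118, e^(−t/τ₂) = 0.530195.
C₂ = 1.390·[1 − (31.8597·0.454118 − 39.6368·0.530195)/(-7.77708)] = 1.390·0.158149 = 0.219828 mg/L.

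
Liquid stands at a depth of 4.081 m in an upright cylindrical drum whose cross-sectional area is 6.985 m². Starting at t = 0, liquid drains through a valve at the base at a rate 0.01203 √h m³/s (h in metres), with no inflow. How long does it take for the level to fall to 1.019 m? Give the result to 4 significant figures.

Volume balance on the tank: A dh/dt = −0.01203 √h.
This is separable: 2 d(√h)/dt = −0.01203/A, so √h = √h₀ − (0.01203/(2A)) t.
t = 2A(√h₀ − √h)/0.01203 = 2·6.985·(√4.081 − √1.019)/0.01203
  = 13.9700 × (2.02015 − 1.00946) / 0.01203 = 1173.68 s.

1174 s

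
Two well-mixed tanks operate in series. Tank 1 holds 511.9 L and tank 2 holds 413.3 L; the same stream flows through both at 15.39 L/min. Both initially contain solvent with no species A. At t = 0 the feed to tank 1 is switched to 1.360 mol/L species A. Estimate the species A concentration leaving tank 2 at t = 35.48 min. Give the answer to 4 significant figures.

0.4512 mol/L

Each tank obeys Vᵢ dCᵢ/dt = Q(Cᵢ₋₁ − Cᵢ), so τᵢ = Vᵢ/Q.
τ₁ = 511.9/15.39 = 33.2619 min; τ₂ = 413.3/15.39 = 26.8551 min.
Tank 1: C₁ = C_in(1 − e^(−t/τ₁)). Tank 2 (τ₁ ≠ τ₂): C₂ = C_in[1 − (τ₁ e^(−t/τ₁) − τ₂ e^(−t/τ₂))/(τ₁ − τ₂)].
At t = 35.48: e^(−t/τ₁) = 0.344147, e^(−t/τ₂) = 0.266824.
C₂ = 1.360·[1 − (33.2619·0.344147 − 26.8551·0.266824)/(6.40676)] = 1.360·0.331743 = 0.451170 mol/L.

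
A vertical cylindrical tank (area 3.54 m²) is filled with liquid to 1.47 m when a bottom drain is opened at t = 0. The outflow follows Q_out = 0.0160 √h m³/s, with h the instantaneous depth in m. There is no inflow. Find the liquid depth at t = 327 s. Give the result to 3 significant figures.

Mass balance (ρ constant): A dh/dt = −0.0160 √h.
This is separable: 2 d(√h)/dt = −0.0160/A, so √h = √h₀ − (0.0160/(2A)) t.
√h = √1.47 − 0.0160·327/(2·3.54) = 1.2124 − 0.73898 = 0.47345.
h = 0.47345² = 0.22416 m.

0.224 m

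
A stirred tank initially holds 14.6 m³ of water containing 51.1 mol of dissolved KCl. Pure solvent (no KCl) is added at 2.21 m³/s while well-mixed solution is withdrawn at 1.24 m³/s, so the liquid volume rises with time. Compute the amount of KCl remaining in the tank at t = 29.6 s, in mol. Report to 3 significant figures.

12.7 mol

Let m(t) be the amount of KCl. Volume: V(t) = V₀ + (Q_in − Q_out) t = 14.6 + 0.97000 t; V(29.6) = 43.312 m³.
No KCl enters, so dm/dt = −Q_out · (m/V).
Separate: dm/m = −Q_out dt/V(t) ⇒ ln(m/m₀) = −(Q_out/(Q_in−Q_out)) ln(V/V₀).
m = m₀ (V₀/V)^(Q_out/(Q_in−Q_out)) = 51.1 × (14.6/43.312)^(1.2784) = 12.727 mol.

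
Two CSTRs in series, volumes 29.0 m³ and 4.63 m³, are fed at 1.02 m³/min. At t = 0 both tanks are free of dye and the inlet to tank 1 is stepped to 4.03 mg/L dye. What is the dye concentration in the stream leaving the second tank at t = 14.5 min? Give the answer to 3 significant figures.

Species balance on tank i: dCᵢ/dt = (Cᵢ₋₁ − Cᵢ)/τᵢ with τᵢ = Vᵢ/Q.
τ₁ = 29.0/1.02 = 28.431 min; τ₂ = 4.63/1.02 = 4.5392 min.
Solving the cascade with C₁(0)=C₂(0)=0 gives C₂(t) = C_in[1 − (τ₁ e^(−t/τ₁) − τ₂ e^(−t/τ₂))/(τ₁ − τ₂)].
At t = 14.5: e^(−t/τ₁) = 0.60050, e^(−t/τ₂) = 0.040992.
C₂ = 4.03·[1 − (28.431·0.60050 − 4.5392·0.040992)/(23.892)] = 4.03·0.29321 = 1.1816 mg/L.

1.18 mg/L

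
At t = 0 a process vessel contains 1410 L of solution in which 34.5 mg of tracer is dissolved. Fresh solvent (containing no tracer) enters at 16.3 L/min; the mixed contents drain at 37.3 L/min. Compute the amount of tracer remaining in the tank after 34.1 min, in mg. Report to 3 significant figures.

Total volume: dV/dt = Q_in − Q_out = -21.000 L/min, so V(t) = 1410 − 21.000 t and V(34.1) = 693.90 L.
No tracer enters, so dm/dt = −Q_out · (m/V).
Separate: dm/m = −Q_out dt/V(t) ⇒ ln(m/m₀) = −(Q_out/(Q_in−Q_out)) ln(V/V₀).
m = m₀ (V₀/V)^(Q_out/(Q_in−Q_out)) = 34.5 × (1410/693.90)^(-1.7762) = 9.7924 mg.

9.79 mg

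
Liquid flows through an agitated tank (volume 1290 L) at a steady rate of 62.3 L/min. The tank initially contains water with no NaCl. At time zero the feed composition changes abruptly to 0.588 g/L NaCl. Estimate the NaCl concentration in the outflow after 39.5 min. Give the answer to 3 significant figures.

0.501 g/L

Species balance on the tank: V dC/dt = Q(C_in − C).
Rewrite as dC/dt + C/τ = C_in/τ, τ = V/Q = 20.706 min.
This is linear first-order; C(t) = C_in + (C₀ − C_in) e^(−t/τ).
C(39.5) = 0.588 + (0 − 0.588)·e^(−39.5/20.706) = 0.588 + (-0.58800)·0.14843 = 0.50072 g/L.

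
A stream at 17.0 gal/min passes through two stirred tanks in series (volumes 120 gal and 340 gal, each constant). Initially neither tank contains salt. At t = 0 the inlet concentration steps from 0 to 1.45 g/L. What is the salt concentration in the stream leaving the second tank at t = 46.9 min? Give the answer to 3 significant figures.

Each tank obeys Vᵢ dCᵢ/dt = Q(Cᵢ₋₁ − Cᵢ), so τᵢ = Vᵢ/Q.
τ₁ = 120/17.0 = 7.0588 min; τ₂ = 340/17.0 = 20.000 min.
Solving the cascade with C₁(0)=C₂(0)=0 gives C₂(t) = C_in[1 − (τ₁ e^(−t/τ₁) − τ₂ e^(−t/τ₂))/(τ₁ − τ₂)].
At t = 46.9: e^(−t/τ₁) = 0.0013016, e^(−t/τ₂) = 0.095847.
C₂ = 1.45·[1 − (7.0588·0.0013016 − 20.000·0.095847)/(-12.941)] = 1.45·0.85258 = 1.2362 g/L.

1.24 g/L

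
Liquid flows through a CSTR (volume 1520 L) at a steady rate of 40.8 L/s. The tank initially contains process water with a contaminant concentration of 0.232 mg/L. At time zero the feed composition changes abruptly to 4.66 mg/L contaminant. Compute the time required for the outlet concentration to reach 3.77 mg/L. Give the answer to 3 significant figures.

Species balance: V dC/dt = Q(C_in − C) ⇒ τ = V/Q = 37.255 s.
C(t) = C_in + (C₀ − C_in) e^(−t/τ). Set C = 3.77 and solve for t:
e^(−t/τ) = (C − C_in)/(C₀ − C_in) = (3.77 − 4.66)/(0.232 − 4.66) = 0.20099
t = −τ ln(…) = 37.255 × 1.6045 = 59.775 s.

59.8 s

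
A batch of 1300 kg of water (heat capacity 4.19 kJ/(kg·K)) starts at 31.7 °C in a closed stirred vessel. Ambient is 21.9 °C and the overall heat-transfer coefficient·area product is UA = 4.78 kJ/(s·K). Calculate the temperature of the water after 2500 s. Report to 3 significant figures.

Lumped-capacitance energy balance: M c_p dT/dt = UA(T_amb − T).
dT/dt = (T_ss − T)/τ with T_ss = T_amb = 21.900 °C, τ = M c_p/UA = 1300·4.19/4.78 = 1139.5 s.
Integrating: T(t) = T_ss + (T₀ − T_ss) e^(−t/τ).
T(2500) = 21.900 + (9.8000)·0.11148 = 22.993 °C.

23.0 °C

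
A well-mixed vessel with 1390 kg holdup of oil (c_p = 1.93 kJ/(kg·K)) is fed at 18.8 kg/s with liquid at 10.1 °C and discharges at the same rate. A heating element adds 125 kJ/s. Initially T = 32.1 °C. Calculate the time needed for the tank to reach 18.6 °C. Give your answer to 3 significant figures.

Heat balance on the well-mixed liquid: M c_p dT/dt = ṁ c_p (T_in − T) + 125.
τ = M/ṁ = 73.936 s; T_ss = T_in + Q̇/(ṁ c_p) = 13.545 °C.
T(t) = T_ss + (T₀ − T_ss) e^(−t/τ). Set T = 18.6:
e^(−t/τ) = (18.6 − 13.545)/(32.1 − 13.545) = 0.27243
t = −73.936 · ln(0.27243) = 96.144 s.

96.1 s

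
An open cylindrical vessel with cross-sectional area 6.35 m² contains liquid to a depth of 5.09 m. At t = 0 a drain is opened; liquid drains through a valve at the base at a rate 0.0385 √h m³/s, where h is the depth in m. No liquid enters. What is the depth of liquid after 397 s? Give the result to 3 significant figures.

With no inflow, A dh/dt = −0.0385 √h.
Separate and integrate: 2(√h − √h₀) = −(0.0385/A) t.
√h = √5.09 − 0.0385·397/(2·6.35) = 2.2561 − 1.2035 = 1.0526.
h = 1.0526² = 1.1080 m.

1.11 m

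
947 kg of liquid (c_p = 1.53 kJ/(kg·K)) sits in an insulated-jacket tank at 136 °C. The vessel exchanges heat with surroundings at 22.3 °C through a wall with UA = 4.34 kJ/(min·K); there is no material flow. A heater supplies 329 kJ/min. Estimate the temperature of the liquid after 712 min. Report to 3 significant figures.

M c_p dT/dt = −UA(T − T_amb) + Q̇.
dT/dt = (T_ss − T)/τ with T_ss = T_amb + Q̇/UA = 22.3 + 329/4.34 = 98.106 °C, τ = M c_p/UA = 947·1.53/4.34 = 333.85 min.
This is linear first-order; T(t) = T_ss + (T₀ − T_ss) e^(−t/τ).
T(712) = 98.106 + (37.894)·0.11852 = 102.60 °C.

103 °C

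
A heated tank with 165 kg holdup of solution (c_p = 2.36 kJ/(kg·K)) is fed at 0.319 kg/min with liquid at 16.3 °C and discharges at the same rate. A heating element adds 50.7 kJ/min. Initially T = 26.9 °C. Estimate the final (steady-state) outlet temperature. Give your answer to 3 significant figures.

M c_p dT/dt = ṁ c_p (T_in − T) + Q̇.
At steady state dT/dt = 0 ⇒ T_ss = T_in + Q̇/(ṁ c_p) = 16.3 + 50.7/(0.319·2.36) = 83.645 °C.

83.6 °C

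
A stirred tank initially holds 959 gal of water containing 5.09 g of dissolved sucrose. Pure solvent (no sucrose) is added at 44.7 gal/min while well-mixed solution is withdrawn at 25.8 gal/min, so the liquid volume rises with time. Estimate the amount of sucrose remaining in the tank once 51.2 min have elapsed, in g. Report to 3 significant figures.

Total volume: dV/dt = Q_in − Q_out = 18.900 gal/min, so V(t) = 959 + 18.900 t and V(51.2) = 1926.7 gal.
No sucrose enters, so dm/dt = −Q_out · (m/V).
Separate: dm/m = −Q_out dt/V(t) ⇒ ln(m/m₀) = −(Q_out/(Q_in−Q_out)) ln(V/V₀).
m = m₀ (V₀/V)^(Q_out/(Q_in−Q_out)) = 5.09 × (959/1926.7)^(1.3651) = 1.9639 g.

1.96 g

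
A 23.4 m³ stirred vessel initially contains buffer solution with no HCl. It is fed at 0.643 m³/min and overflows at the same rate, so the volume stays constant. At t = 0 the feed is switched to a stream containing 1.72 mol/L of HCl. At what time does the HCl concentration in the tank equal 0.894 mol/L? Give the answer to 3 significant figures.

Species balance on the tank: V dC/dt = Q(C_in − C), so τ = V/Q = 36.392 min.
C(t) = C_in + (C₀ − C_in) e^(−t/τ). Set C = 0.894 and solve for t:
e^(−t/τ) = (C − C_in)/(C₀ − C_in) = (0.894 − 1.72)/(0 − 1.72) = 0.48023
t = −τ ln(…) = 36.392 × 0.73348 = 26.693 min.

26.7 min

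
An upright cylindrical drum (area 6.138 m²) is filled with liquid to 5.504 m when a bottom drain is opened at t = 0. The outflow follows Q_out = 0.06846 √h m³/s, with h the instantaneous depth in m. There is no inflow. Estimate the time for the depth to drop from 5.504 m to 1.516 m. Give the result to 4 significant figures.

199.9 s

With no inflow, A dh/dt = −0.06846 √h.
This is separable: 2 d(√h)/dt = −0.06846/A, so √h = √h₀ − (0.06846/(2A)) t.
t = 2A(√h₀ − √h)/0.06846 = 2·6.138·(√5.504 − √1.516)/0.06846
  = 12.2760 × (2.34606 − 1.23126) / 0.06846 = 199.902 s.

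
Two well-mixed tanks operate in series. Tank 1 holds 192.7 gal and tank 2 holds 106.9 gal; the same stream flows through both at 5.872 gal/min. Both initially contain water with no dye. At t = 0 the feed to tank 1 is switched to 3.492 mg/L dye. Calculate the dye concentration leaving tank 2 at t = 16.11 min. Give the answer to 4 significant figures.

Species balance on tank i: dCᵢ/dt = (Cᵢ₋₁ − Cᵢ)/τᵢ with τᵢ = Vᵢ/Q.
τ₁ = 192.7/5.872 = 32.8168 min; τ₂ = 106.9/5.872 = 18.2050 min.
Solving the cascade with C₁(0)=C₂(0)=0 gives C₂(t) = C_in[1 − (τ₁ e^(−t/τ₁) − τ₂ e^(−t/τ₂))/(τ₁ − τ₂)].
At t = 16.11: e^(−t/τ₁) = 0.612071, e^(−t/τ₂) = 0.412747.
C₂ = 3.492·[1 − (32.8168·0.612071 − 18.2050·0.412747)/(14.6117)] = 3.492·0.139588 = 0.487443 mg/L.

0.4874 mg/L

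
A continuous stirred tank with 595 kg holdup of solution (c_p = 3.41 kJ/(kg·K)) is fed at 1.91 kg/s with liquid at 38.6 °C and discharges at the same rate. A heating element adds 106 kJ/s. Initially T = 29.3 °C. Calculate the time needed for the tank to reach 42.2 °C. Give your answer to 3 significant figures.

Energy balance: M c_p dT/dt = ṁ c_p (T_in − T) + 106.
τ = M/ṁ = 311.52 s; T_ss = T_in + Q̇/(ṁ c_p) = 54.875 °C.
T(t) = T_ss + (T₀ − T_ss) e^(−t/τ). Set T = 42.2:
e^(−t/τ) = (42.2 − 54.875)/(29.3 − 54.875) = 0.49560
t = −311.52 · ln(0.49560) = 218.68 s.

219 s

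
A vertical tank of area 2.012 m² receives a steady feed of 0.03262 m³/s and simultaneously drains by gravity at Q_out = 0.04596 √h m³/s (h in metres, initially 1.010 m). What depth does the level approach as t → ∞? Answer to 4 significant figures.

0.5037 m

Unsteady balance on liquid volume: A dh/dt = Q_in − 0.04596 √h. At steady state dh/dt = 0:
Q_in = 0.04596 √h_ss ⇒ √h_ss = 0.03262/0.04596 = 0.709748.
h_ss = 0.709748² = 0.503742 m. (Since h₀ = 1.010 m > h_ss, the level will fall toward this value.)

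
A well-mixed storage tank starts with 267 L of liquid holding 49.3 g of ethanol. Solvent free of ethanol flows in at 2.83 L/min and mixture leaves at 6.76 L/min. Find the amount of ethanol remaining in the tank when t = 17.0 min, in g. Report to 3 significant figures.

Total volume: dV/dt = Q_in − Q_out = -3.9300 L/min, so V(t) = 267 − 3.9300 t and V(17.0) = 200.19 L.
No ethanol enters, so dm/dt = −Q_out · (m/V).
Separate: dm/m = −Q_out dt/V(t) ⇒ ln(m/m₀) = −(Q_out/(Q_in−Q_out)) ln(V/V₀).
m = m₀ (V₀/V)^(Q_out/(Q_in−Q_out)) = 49.3 × (267/200.19)^(-1.7201) = 30.041 g.

30.0 g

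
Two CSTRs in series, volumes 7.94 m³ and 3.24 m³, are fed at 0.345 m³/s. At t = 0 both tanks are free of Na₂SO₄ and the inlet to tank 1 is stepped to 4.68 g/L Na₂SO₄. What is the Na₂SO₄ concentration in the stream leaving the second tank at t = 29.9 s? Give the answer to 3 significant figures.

Time constants: τᵢ = Vᵢ/Q for each well-mixed tank.
τ₁ = 7.94/0.345 = 23.014 s; τ₂ = 3.24/0.345 = 9.3913 s.
Solving the cascade with C₁(0)=C₂(0)=0 gives C₂(t) = C_in[1 − (τ₁ e^(−t/τ₁) − τ₂ e^(−t/τ₂))/(τ₁ − τ₂)].
At t = 29.9: e^(−t/τ₁) = 0.27275, e^(−t/τ₂) = 0.041428.
C₂ = 4.68·[1 − (23.014·0.27275 − 9.3913·0.041428)/(13.623)] = 4.68·0.56778 = 2.6572 g/L.

2.66 g/L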